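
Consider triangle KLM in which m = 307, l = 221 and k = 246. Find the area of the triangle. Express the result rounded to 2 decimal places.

area ≈ 26919.32

Semiperimeter s = (246 + 221 + 307)/2 = 387.
Heron's formula: area = √(387·141·166·80) ≈ 26919.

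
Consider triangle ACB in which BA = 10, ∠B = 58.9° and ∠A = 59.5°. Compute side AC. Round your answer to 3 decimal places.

The third angle is ∠C = 180° − ∠B − ∠A = 61.60°.
Law of sines: AC = BA·sin B/sin C ≈ 9.7342.

9.734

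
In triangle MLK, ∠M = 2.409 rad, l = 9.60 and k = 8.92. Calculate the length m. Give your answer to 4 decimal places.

17.2931

By the law of cosines, m² = l² + k² − 2·l·k·cos M = 299.05, so m ≈ 17.293.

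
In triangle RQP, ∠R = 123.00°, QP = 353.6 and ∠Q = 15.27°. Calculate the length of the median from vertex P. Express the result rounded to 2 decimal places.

The third angle is ∠P = 180° − ∠R − ∠Q = 41.73°.
Law of sines: PR = QP·sin Q/sin R ≈ 111.04.
Law of sines: RQ = QP·sin P/sin R ≈ 280.64.
Median from P: ½√(2·QP² + 2·PR² − RQ²) ≈ 221.34.

m_P ≈ 221.34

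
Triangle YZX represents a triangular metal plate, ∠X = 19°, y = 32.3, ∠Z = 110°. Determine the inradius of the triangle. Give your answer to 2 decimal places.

The third angle is ∠Y = 180° − ∠Z − ∠X = 51.00°.
Law of sines: z = y·sin Z/sin Y ≈ 39.056.
Law of sines: x = y·sin X/sin Y ≈ 13.531.
Area = ½·y·z·sin X ≈ 205.35.
Semiperimeter s = (32.3+39.056+13.531)/2 = 42.444.
Inradius = area/s = 205.35/42.444 ≈ 4.8382.

r ≈ 4.84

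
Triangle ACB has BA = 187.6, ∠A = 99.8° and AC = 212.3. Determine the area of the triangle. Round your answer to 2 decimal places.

Area = ½·BA·AC·sin A ≈ 19623.

area ≈ 19623.16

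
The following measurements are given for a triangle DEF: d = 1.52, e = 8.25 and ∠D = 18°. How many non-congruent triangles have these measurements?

e·sin D = 8.25·sin(18°) ≈ 2.549.
Since d = 1.52 < 2.549 = e sin D, no triangle exists.

0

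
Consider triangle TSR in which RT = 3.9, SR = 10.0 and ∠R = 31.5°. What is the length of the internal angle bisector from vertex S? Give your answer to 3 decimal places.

8.131

By the law of cosines, TS² = SR² + RT² − 2·SR·RT·cos R = 48.704, so TS ≈ 6.9788.
Law of cosines again: cos S = (TS² + SR² − RT²)/(2·TS·SR) ≈ 0.95642, so ∠S ≈ 16.98°.
The bisector from S has length 2·TS·SR·cos(∠S/2)/(TS+SR) ≈ 8.1306.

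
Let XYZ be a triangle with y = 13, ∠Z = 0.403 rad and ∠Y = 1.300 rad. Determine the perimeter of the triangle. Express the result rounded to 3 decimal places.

perimeter ≈ 31.665

The third angle is ∠X = π − ∠Y − ∠Z = 1.439 rad.
Law of sines: x = y·sin X/sin Y ≈ 13.374.
Law of sines: z = y·sin Z/sin Y ≈ 5.2912.
Semiperimeter s = (13.374+13+5.2912)/2 = 15.833.
Perimeter = 13.374 + 13 + 5.2912 = 31.665.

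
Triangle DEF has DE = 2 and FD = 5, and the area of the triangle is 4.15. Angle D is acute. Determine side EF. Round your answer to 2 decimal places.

4.22

From area = ½·FD·DE·sin D, we get sin D = 2·area/(FD·DE) ≈ 0.83000.
Taking the acute solution, ∠D ≈ 56.10°.
Law of cosines then gives EF ≈ 4.2243.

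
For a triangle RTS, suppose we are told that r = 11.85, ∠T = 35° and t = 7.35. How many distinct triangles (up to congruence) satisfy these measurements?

2

r·sin T = 11.85·sin(35°) ≈ 6.797.
Since r sin T < t < r (6.797 < 7.35 < 11.85), two triangles exist.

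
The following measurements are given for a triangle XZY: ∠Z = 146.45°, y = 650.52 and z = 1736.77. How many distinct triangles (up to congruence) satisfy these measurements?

1

y·sin Z = 650.52·sin(146.45°) ≈ 359.5.
Since ∠Z is not acute, a triangle exists only if z > y; here z > y, so there is exactly one triangle.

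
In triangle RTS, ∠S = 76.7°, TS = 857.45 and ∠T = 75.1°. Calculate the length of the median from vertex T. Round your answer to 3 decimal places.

1076.115

The third angle is ∠R = 180° − ∠T − ∠S = 28.20°.
Law of sines: SR = TS·sin T/sin R ≈ 1753.5.
Law of sines: RT = TS·sin S/sin R ≈ 1765.8.
Median from T: ½√(2·RT² + 2·TS² − SR²) ≈ 1076.1.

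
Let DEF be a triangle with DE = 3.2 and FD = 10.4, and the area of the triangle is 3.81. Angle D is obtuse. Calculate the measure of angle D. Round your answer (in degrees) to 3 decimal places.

From area = ½·FD·DE·sin D, we get sin D = 2·area/(FD·DE) ≈ 0.22897.
Taking the obtuse solution, ∠D ≈ 166.76°.

166.764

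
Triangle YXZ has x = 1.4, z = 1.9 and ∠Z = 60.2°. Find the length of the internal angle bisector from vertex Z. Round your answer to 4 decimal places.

Law of sines: sin X = x·sin Z/z ≈ 0.63941.
Since z ≥ x, only the acute value applies: ∠X ≈ 39.75°.
Then ∠Y = 180° − ∠Z − ∠X ≈ 80.05°.
Law of sines gives y = z·sin Y/sin Z ≈ 2.1566.
The bisector from Z has length 2·y·x·cos(∠Z/2)/(y+x) ≈ 1.4689.

1.4689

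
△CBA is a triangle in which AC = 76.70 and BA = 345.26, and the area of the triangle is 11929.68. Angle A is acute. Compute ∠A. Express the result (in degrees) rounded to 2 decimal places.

∠A ≈ 64.29°

From area = ½·BA·AC·sin A, we get sin A = 2·area/(BA·AC) ≈ 0.90098.
Taking the acute solution, ∠A ≈ 64.29°.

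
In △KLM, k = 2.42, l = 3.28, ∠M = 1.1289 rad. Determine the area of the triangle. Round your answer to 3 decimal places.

Area = ½·k·l·sin M ≈ 3.5876.

3.588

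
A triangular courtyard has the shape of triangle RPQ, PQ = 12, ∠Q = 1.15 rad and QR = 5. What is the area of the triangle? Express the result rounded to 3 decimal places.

Area = ½·PQ·QR·sin Q ≈ 27.383.

27.383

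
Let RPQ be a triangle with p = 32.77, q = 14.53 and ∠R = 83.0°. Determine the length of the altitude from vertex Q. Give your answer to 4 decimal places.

By the law of cosines, r² = p² + q² − 2·p·q·cos R = 1168.9, so r ≈ 34.19.
Area = ½·p·q·sin R ≈ 236.3.
The altitude from Q has length 2·area/q ≈ 32.526.

32.5257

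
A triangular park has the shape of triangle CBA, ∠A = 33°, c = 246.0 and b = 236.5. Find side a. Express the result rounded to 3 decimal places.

By the law of cosines, a² = c² + b² − 2·c·b·cos A = 18862, so a ≈ 137.34.

137.340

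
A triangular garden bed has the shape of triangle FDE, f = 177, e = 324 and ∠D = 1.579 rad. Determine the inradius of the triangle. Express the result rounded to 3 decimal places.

65.804

By the law of cosines, d² = e² + f² − 2·e·f·cos D = 1.3725e+05, so d ≈ 370.47.
Area = ½·e·f·sin D ≈ 28673.
Semiperimeter s = (177+370.47+324)/2 = 435.73.
Inradius = area/s = 28673/435.73 ≈ 65.804.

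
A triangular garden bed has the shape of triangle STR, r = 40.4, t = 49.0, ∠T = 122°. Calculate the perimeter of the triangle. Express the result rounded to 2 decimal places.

perimeter ≈ 103.02

Law of sines: sin R = r·sin T/t ≈ 0.69921.
Since t ≥ r, only the acute value applies: ∠R ≈ 44.36°.
Then ∠S = 180° − ∠T − ∠R ≈ 13.64°.
Law of sines gives s = t·sin S/sin T ≈ 13.622.
Semiperimeter p = (13.622+49+40.4)/2 = 51.511.
Perimeter = 13.622 + 49 + 40.4 = 103.02.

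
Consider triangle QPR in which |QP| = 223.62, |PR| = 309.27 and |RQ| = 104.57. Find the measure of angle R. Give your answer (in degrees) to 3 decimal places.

28.989

By the law of cosines, cos R = (|PR|² + |RQ|² − |QP|²) / (2·|PR|·|RQ|) ≈ 0.87471, so ∠R ≈ 28.99°.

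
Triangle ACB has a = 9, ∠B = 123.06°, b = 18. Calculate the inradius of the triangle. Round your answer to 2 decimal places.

2.24

Law of sines: sin A = a·sin B/b ≈ 0.41905.
Since b ≥ a, only the acute value applies: ∠A ≈ 24.77°.
Then ∠C = 180° − ∠B − ∠A ≈ 32.17°.
Law of sines gives c = b·sin C/sin B ≈ 11.434.
Area = ½·b·a·sin C ≈ 43.122.
Semiperimeter s = (9+11.434+18)/2 = 19.217.
Inradius = area/s = 43.122/19.217 ≈ 2.2439.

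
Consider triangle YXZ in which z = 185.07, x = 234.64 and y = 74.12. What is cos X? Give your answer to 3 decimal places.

By the law of cosines, cos X = (z² + y² − x²) / (2·z·y) ≈ -0.55810, so ∠X ≈ 123.92°.

cos X ≈ -0.558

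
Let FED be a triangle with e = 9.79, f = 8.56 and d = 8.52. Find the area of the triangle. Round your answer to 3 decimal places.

area ≈ 34.254

Semiperimeter s = (8.56 + 9.79 + 8.52)/2 = 13.435.
Heron's formula: area = √(13.435·4.875·3.645·4.915) ≈ 34.254.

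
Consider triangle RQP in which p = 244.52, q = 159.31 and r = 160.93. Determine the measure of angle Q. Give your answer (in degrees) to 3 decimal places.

By the law of cosines, cos Q = (p² + r² − q²) / (2·p·r) ≈ 0.76630, so ∠Q ≈ 39.98°.

∠Q ≈ 39.977°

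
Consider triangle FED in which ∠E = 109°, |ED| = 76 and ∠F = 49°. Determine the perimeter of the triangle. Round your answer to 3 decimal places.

The third angle is ∠D = 180° − ∠F − ∠E = 22.00°.
Law of sines: |DF| = |ED|·sin E/sin F ≈ 95.215.
Law of sines: |FE| = |ED|·sin D/sin F ≈ 37.723.
Semiperimeter s = (76+95.215+37.723)/2 = 104.47.
Perimeter = 76 + 95.215 + 37.723 = 208.94.

208.938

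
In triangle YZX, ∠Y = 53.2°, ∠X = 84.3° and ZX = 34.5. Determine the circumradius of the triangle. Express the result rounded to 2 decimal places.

The third angle is ∠Z = 180° − ∠X − ∠Y = 42.50°.
Law of sines: XY = ZX·sin Z/sin Y ≈ 29.108.
Law of sines: YZ = ZX·sin X/sin Y ≈ 42.873.
Circumradius = ZX/(2 sin Y) ≈ 21.543.

R ≈ 21.54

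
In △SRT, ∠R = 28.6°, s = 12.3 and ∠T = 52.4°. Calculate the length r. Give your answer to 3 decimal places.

5.961

The third angle is ∠S = 180° − ∠R − ∠T = 99.00°.
Law of sines: r = s·sin R/sin S ≈ 5.9613.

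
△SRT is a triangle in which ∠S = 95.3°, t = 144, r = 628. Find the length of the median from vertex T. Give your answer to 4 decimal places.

By the law of cosines, s² = r² + t² − 2·r·t·cos S = 4.3183e+05, so s ≈ 657.14.
Median from T: ½√(2·s² + 2·r² − t²) ≈ 638.69.

m_T ≈ 638.6871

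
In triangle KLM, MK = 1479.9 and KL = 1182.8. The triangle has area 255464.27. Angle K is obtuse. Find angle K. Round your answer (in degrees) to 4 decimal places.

From area = ½·MK·KL·sin K, we get sin K = 2·area/(MK·KL) ≈ 0.29189.
Taking the obtuse solution, ∠K ≈ 163.03°.

163.0290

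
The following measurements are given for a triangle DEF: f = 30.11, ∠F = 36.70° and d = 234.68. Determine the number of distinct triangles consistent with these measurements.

0

d·sin F = 234.68·sin(36.70°) ≈ 140.3.
Since f = 30.11 < 140.3 = d sin F, no triangle exists.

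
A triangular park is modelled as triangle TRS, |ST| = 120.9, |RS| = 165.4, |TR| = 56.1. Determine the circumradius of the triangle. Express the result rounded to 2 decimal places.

116.97

By the law of cosines, cos T = (|ST|² + |TR|² − |RS|²) / (2·|ST|·|TR|) ≈ -0.70720, so ∠T ≈ 135.01°.
Circumradius = |RS|/(2 sin T) ≈ 116.97.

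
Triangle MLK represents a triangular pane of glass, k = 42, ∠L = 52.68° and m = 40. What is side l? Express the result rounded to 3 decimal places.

36.427

By the law of cosines, l² = k² + m² − 2·k·m·cos L = 1326.9, so l ≈ 36.427.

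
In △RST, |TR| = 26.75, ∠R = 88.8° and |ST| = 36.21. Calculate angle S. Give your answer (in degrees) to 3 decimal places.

∠S ≈ 47.611°

Law of sines: sin S = |TR|·sin R/|ST| ≈ 0.73858.
Since |ST| ≥ |TR|, only the acute value applies: ∠S ≈ 47.61°.
Then ∠T = 180° − ∠R − ∠S ≈ 43.59°.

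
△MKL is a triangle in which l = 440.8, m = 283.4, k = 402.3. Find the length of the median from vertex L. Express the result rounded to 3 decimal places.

m_L ≈ 269.266

Median from L: ½√(2·m² + 2·k² − l²) ≈ 269.27.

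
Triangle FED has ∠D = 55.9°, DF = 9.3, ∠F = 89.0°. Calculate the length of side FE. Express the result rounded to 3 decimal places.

The third angle is ∠E = 180° − ∠D − ∠F = 35.10°.
Law of sines: FE = DF·sin D/sin E ≈ 13.393.

13.393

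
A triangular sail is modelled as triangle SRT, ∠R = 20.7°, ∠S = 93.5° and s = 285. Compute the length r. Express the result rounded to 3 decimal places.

100.929

The third angle is ∠T = 180° − ∠S − ∠R = 65.80°.
Law of sines: r = s·sin R/sin S ≈ 100.93.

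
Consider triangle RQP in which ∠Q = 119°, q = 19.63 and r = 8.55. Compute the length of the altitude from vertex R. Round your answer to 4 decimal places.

Law of sines: sin R = r·sin Q/q ≈ 0.38095.
Since q ≥ r, only the acute value applies: ∠R ≈ 22.39°.
Then ∠P = 180° − ∠Q − ∠R ≈ 38.61°.
Law of sines gives p = q·sin P/sin Q ≈ 14.005.
Area = ½·q·r·sin P ≈ 52.364.
The altitude from R has length 2·area/r ≈ 12.249.

h_R ≈ 12.2488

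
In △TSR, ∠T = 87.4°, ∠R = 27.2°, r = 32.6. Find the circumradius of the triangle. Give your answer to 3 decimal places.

The third angle is ∠S = 180° − ∠R − ∠T = 65.40°.
Law of sines: t = r·sin T/sin R ≈ 71.246.
Law of sines: s = r·sin S/sin R ≈ 64.846.
Circumradius = r/(2 sin R) ≈ 35.66.

35.660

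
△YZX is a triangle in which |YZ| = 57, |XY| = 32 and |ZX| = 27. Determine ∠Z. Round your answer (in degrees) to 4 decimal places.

By the law of cosines, cos Z = (|YZ|² + |ZX|² − |XY|²) / (2·|YZ|·|ZX|) ≈ 0.95971, so ∠Z ≈ 16.32°.

16.3186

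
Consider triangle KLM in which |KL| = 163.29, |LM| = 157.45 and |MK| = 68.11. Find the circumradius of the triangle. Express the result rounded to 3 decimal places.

By the law of cosines, cos K = (|MK|² + |KL|² − |LM|²) / (2·|MK|·|KL|) ≈ 0.29277, so ∠K ≈ 1.274 rad.
Circumradius = |LM|/(2 sin K) ≈ 82.332.

82.332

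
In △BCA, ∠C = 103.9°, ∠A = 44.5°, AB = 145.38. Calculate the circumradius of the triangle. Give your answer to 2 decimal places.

R ≈ 74.88

The third angle is ∠B = 180° − ∠C − ∠A = 31.60°.
Law of sines: CA = AB·sin B/sin C ≈ 78.475.
Law of sines: BC = AB·sin A/sin C ≈ 104.97.
Circumradius = AB/(2 sin C) ≈ 74.883.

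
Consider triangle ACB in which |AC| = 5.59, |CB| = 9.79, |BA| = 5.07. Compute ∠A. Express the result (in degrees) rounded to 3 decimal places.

By the law of cosines, cos A = (|BA|² + |AC|² − |CB|²) / (2·|BA|·|AC|) ≈ -0.68612, so ∠A ≈ 133.32°.

∠A ≈ 133.324°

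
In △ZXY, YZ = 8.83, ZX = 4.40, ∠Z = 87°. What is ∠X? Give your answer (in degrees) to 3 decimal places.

65.936

By the law of cosines, XY² = YZ² + ZX² − 2·YZ·ZX·cos Z = 93.262, so XY ≈ 9.6572.
Law of cosines again: cos X = (ZX² + XY² − YZ²)/(2·ZX·XY) ≈ 0.40776, so ∠X ≈ 65.94°.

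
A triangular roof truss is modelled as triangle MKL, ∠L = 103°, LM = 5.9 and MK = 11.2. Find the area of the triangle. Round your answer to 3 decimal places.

area ≈ 23.814

Law of sines: sin K = LM·sin L/MK ≈ 0.51328.
Since MK ≥ LM, only the acute value applies: ∠K ≈ 30.88°.
Then ∠M = 180° − ∠L − ∠K ≈ 46.12°.
Law of sines gives KL = MK·sin M/sin L ≈ 8.2848.
Area = ½·MK·LM·sin M ≈ 23.814.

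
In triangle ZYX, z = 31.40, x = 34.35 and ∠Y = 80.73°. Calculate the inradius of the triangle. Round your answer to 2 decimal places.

r ≈ 9.82

By the law of cosines, y² = x² + z² − 2·x·z·cos Y = 1818.4, so y ≈ 42.643.
Area = ½·x·z·sin Y ≈ 532.25.
Semiperimeter s = (31.4+42.643+34.35)/2 = 54.196.
Inradius = area/s = 532.25/54.196 ≈ 9.8208.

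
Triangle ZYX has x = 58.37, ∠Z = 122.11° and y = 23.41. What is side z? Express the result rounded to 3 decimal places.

By the law of cosines, z² = y² + x² − 2·y·x·cos Z = 5407.7, so z ≈ 73.537.

73.537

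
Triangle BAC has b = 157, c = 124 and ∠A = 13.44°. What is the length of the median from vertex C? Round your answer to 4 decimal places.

m_C ≈ 97.7658

By the law of cosines, a² = c² + b² − 2·c·b·cos A = 2155.3, so a ≈ 46.425.
Median from C: ½√(2·b² + 2·a² − c²) ≈ 97.766.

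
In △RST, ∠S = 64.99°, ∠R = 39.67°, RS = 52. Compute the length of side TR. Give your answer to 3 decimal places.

48.710

The third angle is ∠T = 180° − ∠R − ∠S = 75.34°.
Law of sines: TR = RS·sin S/sin T ≈ 48.71.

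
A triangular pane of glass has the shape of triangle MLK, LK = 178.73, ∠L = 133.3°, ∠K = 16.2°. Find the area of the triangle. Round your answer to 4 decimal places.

6389.7254

The third angle is ∠M = 180° − ∠L − ∠K = 30.50°.
Law of sines: KM = LK·sin L/sin M ≈ 256.29.
Law of sines: ML = LK·sin K/sin M ≈ 98.247.
Area = ½·LK·KM·sin K ≈ 6389.7.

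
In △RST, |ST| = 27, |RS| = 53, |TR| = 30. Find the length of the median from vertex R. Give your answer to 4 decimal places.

Median from R: ½√(2·|TR|² + 2·|RS|² − |ST|²) ≈ 40.893.

m_R ≈ 40.8932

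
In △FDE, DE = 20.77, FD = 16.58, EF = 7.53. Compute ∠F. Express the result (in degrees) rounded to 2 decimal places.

By the law of cosines, cos F = (EF² + FD² − DE²) / (2·EF·FD) ≈ -0.39967, so ∠F ≈ 113.56°.

∠F ≈ 113.56°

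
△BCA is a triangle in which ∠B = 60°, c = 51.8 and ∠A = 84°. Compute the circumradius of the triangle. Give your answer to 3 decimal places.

44.064

The third angle is ∠C = 180° − ∠A − ∠B = 36.00°.
Law of sines: b = c·sin B/sin C ≈ 76.321.
Law of sines: a = c·sin A/sin C ≈ 87.645.
Circumradius = c/(2 sin C) ≈ 44.064.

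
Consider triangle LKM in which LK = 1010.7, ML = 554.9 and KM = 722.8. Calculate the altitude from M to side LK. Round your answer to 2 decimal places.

Semiperimeter s = (722.8 + 554.9 + 1010.7)/2 = 1144.2.
Heron's formula: area = √(1144.2·421.4·589.3·133.5) ≈ 1.9476e+05.
The altitude from M has length 2·area/LK ≈ 385.4.

385.40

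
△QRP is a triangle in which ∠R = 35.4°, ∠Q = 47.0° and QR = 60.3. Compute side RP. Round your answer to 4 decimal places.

The third angle is ∠P = 180° − ∠Q − ∠R = 97.60°.
Law of sines: RP = QR·sin Q/sin P ≈ 44.491.

44.4915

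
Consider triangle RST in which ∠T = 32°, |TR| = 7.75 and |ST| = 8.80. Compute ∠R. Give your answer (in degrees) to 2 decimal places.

86.48

By the law of cosines, |RS|² = |ST|² + |TR|² − 2·|ST|·|TR|·cos T = 21.829, so |RS| ≈ 4.6721.
Law of cosines again: cos R = (|TR|² + |RS|² − |ST|²)/(2·|TR|·|RS|) ≈ 0.06147, so ∠R ≈ 86.48°.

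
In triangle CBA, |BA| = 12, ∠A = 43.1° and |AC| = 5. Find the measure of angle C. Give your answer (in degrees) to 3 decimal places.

By the law of cosines, |CB|² = |BA|² + |AC|² − 2·|BA|·|AC|·cos A = 81.381, so |CB| ≈ 9.0211.
Law of cosines again: cos C = (|AC|² + |CB|² − |BA|²)/(2·|AC|·|CB|) ≈ -0.41702, so ∠C ≈ 114.65°.

∠C ≈ 114.646°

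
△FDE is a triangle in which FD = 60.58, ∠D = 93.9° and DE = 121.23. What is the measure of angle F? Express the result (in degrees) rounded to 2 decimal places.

By the law of cosines, EF² = FD² + DE² − 2·FD·DE·cos D = 19366, so EF ≈ 139.16.
Law of cosines again: cos F = (EF² + FD² − DE²)/(2·EF·FD) ≈ 0.49458, so ∠F ≈ 60.36°.

60.36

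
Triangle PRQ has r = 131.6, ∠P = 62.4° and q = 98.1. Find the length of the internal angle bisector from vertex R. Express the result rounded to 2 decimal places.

By the law of cosines, p² = r² + q² − 2·r·q·cos P = 14980, so p ≈ 122.39.
Law of cosines again: cos R = (q² + p² − r²)/(2·q·p) ≈ 0.30337, so ∠R ≈ 72.34°.
The bisector from R has length 2·q·p·cos(∠R/2)/(q+p) ≈ 87.918.

t_R ≈ 87.92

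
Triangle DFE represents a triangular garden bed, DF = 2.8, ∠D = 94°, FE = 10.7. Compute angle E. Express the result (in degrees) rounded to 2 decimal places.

Law of sines: sin E = DF·sin D/FE ≈ 0.26104.
Since FE ≥ DF, only the acute value applies: ∠E ≈ 15.13°.
Then ∠F = 180° − ∠D − ∠E ≈ 70.87°.

∠E ≈ 15.13°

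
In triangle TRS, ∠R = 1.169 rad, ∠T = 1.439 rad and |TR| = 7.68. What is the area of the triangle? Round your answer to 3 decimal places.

The third angle is ∠S = π − ∠T − ∠R = 0.534 rad.
Law of sines: |RS| = |TR|·sin T/sin S ≈ 14.968.
Law of sines: |ST| = |TR|·sin R/sin S ≈ 13.897.
Area = ½·|TR|·|RS|·sin R ≈ 52.901.

area ≈ 52.901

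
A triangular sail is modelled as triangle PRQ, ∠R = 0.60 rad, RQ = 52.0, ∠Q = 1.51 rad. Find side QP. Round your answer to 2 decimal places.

34.22

The third angle is ∠P = π − ∠R − ∠Q = 1.032 rad.
Law of sines: QP = RQ·sin R/sin P ≈ 34.216.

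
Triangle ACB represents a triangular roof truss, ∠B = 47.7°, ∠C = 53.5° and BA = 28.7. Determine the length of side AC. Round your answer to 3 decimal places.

The third angle is ∠A = 180° − ∠C − ∠B = 78.80°.
Law of sines: AC = BA·sin B/sin C ≈ 26.407.

26.407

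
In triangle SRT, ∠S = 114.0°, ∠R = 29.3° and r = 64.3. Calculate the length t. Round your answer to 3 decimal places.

The third angle is ∠T = 180° − ∠S − ∠R = 36.70°.
Law of sines: t = r·sin T/sin R ≈ 78.522.

78.522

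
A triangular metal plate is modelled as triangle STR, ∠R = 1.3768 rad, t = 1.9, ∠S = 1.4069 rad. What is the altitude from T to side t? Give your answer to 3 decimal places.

The third angle is ∠T = π − ∠R − ∠S = 0.3579 rad.
Law of sines: s = t·sin S/sin T ≈ 5.3512.
Law of sines: r = t·sin R/sin T ≈ 5.3222.
Area = ½·t·s·sin R ≈ 4.9883.
The altitude from T has length 2·area/t ≈ 5.2508.

h_T ≈ 5.251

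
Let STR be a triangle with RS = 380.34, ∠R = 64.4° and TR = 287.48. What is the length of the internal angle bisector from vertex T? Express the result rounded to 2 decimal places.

By the law of cosines, ST² = TR² + RS² − 2·TR·RS·cos R = 1.3281e+05, so ST ≈ 364.44.
Law of cosines again: cos T = (ST² + TR² − RS²)/(2·ST·TR) ≈ 0.33789, so ∠T ≈ 70.25°.
The bisector from T has length 2·ST·TR·cos(∠T/2)/(ST+TR) ≈ 262.88.

262.88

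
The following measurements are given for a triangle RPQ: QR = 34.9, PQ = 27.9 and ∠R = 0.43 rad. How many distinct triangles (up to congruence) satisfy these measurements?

2

QR·sin R = 34.9·sin(0.43 rad) ≈ 14.55.
Since QR sin R < PQ < QR (14.55 < 27.9 < 34.9), two triangles exist.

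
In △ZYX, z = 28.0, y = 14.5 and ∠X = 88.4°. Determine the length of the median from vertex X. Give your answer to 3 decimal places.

15.945

By the law of cosines, x² = z² + y² − 2·z·y·cos X = 971.58, so x ≈ 31.17.
Median from X: ½√(2·z² + 2·y² − x²) ≈ 15.945.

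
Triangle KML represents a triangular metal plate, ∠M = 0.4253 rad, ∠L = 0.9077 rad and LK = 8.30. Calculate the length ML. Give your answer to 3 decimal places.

The third angle is ∠K = π − ∠M − ∠L = 1.8086 rad.
Law of sines: ML = LK·sin K/sin M ≈ 19.551.

19.551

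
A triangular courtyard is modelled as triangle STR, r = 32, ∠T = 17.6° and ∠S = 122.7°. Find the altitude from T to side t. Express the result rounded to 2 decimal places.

The third angle is ∠R = 180° − ∠S − ∠T = 39.70°.
Law of sines: s = r·sin S/sin R ≈ 42.157.
Law of sines: t = r·sin T/sin R ≈ 15.148.
Area = ½·r·s·sin T ≈ 203.95.
The altitude from T has length 2·area/t ≈ 26.928.

h_T ≈ 26.93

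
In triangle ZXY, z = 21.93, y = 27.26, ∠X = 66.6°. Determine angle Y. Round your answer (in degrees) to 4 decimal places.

By the law of cosines, x² = y² + z² − 2·y·z·cos X = 749.19, so x ≈ 27.371.
Law of cosines again: cos Y = (z² + x² − y²)/(2·z·x) ≈ 0.40567, so ∠Y ≈ 66.07°.

∠Y ≈ 66.0669°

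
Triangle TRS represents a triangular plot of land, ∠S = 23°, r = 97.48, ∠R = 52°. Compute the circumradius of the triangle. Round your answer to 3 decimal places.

61.852

The third angle is ∠T = 180° − ∠R − ∠S = 105.00°.
Law of sines: t = r·sin T/sin R ≈ 119.49.
Law of sines: s = r·sin S/sin R ≈ 48.335.
Circumradius = r/(2 sin R) ≈ 61.852.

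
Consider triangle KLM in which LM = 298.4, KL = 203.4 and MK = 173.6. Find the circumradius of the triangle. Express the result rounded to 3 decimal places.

R ≈ 154.023

By the law of cosines, cos K = (MK² + KL² − LM²) / (2·MK·KL) ≈ -0.24829, so ∠K ≈ 104.38°.
Circumradius = LM/(2 sin K) ≈ 154.02.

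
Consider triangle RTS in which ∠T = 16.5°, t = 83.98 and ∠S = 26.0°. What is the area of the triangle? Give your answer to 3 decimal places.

area ≈ 3677.098

The third angle is ∠R = 180° − ∠T − ∠S = 137.50°.
Law of sines: r = t·sin R/sin T ≈ 199.76.
Law of sines: s = t·sin S/sin T ≈ 129.62.
Area = ½·t·r·sin S ≈ 3677.1.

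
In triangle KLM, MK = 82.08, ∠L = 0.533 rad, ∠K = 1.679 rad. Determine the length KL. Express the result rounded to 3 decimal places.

129.452

The third angle is ∠M = π − ∠K − ∠L = 0.930 rad.
Law of sines: KL = MK·sin M/sin L ≈ 129.45.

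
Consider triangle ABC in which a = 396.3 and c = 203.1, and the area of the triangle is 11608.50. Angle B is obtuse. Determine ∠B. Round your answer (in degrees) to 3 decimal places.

163.235

From area = ½·c·a·sin B, we get sin B = 2·area/(c·a) ≈ 0.28845.
Taking the obtuse solution, ∠B ≈ 163.23°.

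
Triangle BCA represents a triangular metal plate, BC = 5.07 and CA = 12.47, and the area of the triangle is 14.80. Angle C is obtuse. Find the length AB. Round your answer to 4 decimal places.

17.1154

From area = ½·BC·CA·sin C, we get sin C = 2·area/(BC·CA) ≈ 0.46818.
Taking the obtuse solution, ∠C ≈ 152.08°.
Law of cosines then gives AB ≈ 17.115.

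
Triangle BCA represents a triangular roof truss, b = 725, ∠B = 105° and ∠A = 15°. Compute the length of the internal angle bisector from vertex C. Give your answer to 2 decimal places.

t_C ≈ 265.37

The third angle is ∠C = 180° − ∠A − ∠B = 60.00°.
Law of sines: c = b·sin C/sin B ≈ 650.02.
Law of sines: a = b·sin A/sin B ≈ 194.26.
The bisector from C has length 2·a·b·cos(∠C/2)/(a+b) ≈ 265.37.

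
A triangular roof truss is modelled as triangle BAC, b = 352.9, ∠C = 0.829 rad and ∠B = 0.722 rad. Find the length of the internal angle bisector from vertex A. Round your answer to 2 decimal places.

The third angle is ∠A = π − ∠C − ∠B = 1.591 rad.
Law of sines: a = b·sin A/sin B ≈ 533.87.
Law of sines: c = b·sin C/sin B ≈ 393.68.
The bisector from A has length 2·c·b·cos(∠A/2)/(c+b) ≈ 260.55.

t_A ≈ 260.55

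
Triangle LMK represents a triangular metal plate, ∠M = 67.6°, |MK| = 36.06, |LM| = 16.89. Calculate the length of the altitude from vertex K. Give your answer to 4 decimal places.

By the law of cosines, |KL|² = |LM|² + |MK|² − 2·|LM|·|MK|·cos M = 1121.4, so |KL| ≈ 33.487.
Area = ½·|LM|·|MK|·sin M ≈ 281.55.
The altitude from K has length 2·area/|LM| ≈ 33.339.

33.3391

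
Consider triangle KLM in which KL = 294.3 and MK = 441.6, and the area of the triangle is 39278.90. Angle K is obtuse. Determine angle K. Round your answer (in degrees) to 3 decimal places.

∠K ≈ 142.810°

From area = ½·MK·KL·sin K, we get sin K = 2·area/(MK·KL) ≈ 0.60446.
Taking the obtuse solution, ∠K ≈ 142.81°.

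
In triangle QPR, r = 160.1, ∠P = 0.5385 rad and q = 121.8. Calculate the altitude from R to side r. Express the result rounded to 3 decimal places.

62.465

By the law of cosines, p² = r² + q² − 2·r·q·cos P = 6986.3, so p ≈ 83.584.
Area = ½·r·q·sin P ≈ 5000.3.
The altitude from R has length 2·area/r ≈ 62.465.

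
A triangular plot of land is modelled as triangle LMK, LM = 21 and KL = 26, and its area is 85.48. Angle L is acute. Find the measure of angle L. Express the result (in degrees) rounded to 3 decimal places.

18.247

From area = ½·KL·LM·sin L, we get sin L = 2·area/(KL·LM) ≈ 0.31311.
Taking the acute solution, ∠L ≈ 18.25°.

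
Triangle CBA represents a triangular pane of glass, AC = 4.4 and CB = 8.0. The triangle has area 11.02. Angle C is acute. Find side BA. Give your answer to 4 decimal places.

From area = ½·AC·CB·sin C, we get sin C = 2·area/(AC·CB) ≈ 0.62614.
Taking the acute solution, ∠C ≈ 38.77°.
Law of cosines then gives BA ≈ 5.3356.

5.3356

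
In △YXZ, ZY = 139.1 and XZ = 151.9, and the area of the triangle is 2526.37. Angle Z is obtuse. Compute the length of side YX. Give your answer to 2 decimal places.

288.89

From area = ½·XZ·ZY·sin Z, we get sin Z = 2·area/(XZ·ZY) ≈ 0.23913.
Taking the obtuse solution, ∠Z ≈ 166.16°.
Law of cosines then gives YX ≈ 288.89.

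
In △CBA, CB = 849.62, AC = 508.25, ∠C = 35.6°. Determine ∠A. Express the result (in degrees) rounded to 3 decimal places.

110.262

By the law of cosines, BA² = AC² + CB² − 2·AC·CB·cos C = 2.7795e+05, so BA ≈ 527.21.
Law of cosines again: cos A = (BA² + AC² − CB²)/(2·BA·AC) ≈ -0.34631, so ∠A ≈ 110.26°.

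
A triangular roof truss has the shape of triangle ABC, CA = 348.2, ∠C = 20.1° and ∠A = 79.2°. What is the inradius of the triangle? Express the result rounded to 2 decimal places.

The third angle is ∠B = 180° − ∠C − ∠A = 80.70°.
Law of sines: BC = CA·sin A/sin B ≈ 346.59.
Law of sines: AB = CA·sin C/sin B ≈ 121.26.
Area = ½·CA·BC·sin C ≈ 20737.
Semiperimeter s = (346.59+348.2+121.26)/2 = 408.02.
Inradius = area/s = 20737/408.02 ≈ 50.823.

50.82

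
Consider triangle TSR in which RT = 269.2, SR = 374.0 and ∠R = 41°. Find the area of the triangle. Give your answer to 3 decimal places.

area ≈ 33026.274

Area = ½·SR·RT·sin R ≈ 33026.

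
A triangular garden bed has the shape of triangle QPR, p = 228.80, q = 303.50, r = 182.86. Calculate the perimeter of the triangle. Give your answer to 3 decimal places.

715.160

Perimeter = 303.5 + 228.8 + 182.86 = 715.16.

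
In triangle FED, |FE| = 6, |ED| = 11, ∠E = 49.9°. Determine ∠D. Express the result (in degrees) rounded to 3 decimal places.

32.750

By the law of cosines, |DF|² = |FE|² + |ED|² − 2·|FE|·|ED|·cos E = 71.976, so |DF| ≈ 8.4838.
Law of cosines again: cos D = (|ED|² + |DF|² − |FE|²)/(2·|ED|·|DF|) ≈ 0.84104, so ∠D ≈ 32.75°.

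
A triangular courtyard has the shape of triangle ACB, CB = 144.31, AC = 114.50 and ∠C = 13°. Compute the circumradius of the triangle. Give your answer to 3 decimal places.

R ≈ 92.600

By the law of cosines, BA² = AC² + CB² − 2·AC·CB·cos C = 1735.6, so BA ≈ 41.661.
Area = ½·AC·CB·sin C ≈ 1858.5.
Circumradius = BA/(2 sin C) ≈ 92.6.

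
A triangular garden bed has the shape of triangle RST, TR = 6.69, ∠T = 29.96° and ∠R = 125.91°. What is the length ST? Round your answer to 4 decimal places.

The third angle is ∠S = 180° − ∠T − ∠R = 24.13°.
Law of sines: ST = TR·sin R/sin S ≈ 13.254.

13.2544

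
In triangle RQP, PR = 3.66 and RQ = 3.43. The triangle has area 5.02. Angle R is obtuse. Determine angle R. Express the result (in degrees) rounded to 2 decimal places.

From area = ½·PR·RQ·sin R, we get sin R = 2·area/(PR·RQ) ≈ 0.79976.
Taking the obtuse solution, ∠R ≈ 126.89°.

∠R ≈ 126.89°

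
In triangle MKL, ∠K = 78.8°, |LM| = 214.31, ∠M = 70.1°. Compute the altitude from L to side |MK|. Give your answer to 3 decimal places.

The third angle is ∠L = 180° − ∠M − ∠K = 31.10°.
Law of sines: |KL| = |LM|·sin M/sin K ≈ 205.43.
Law of sines: |MK| = |LM|·sin L/sin K ≈ 112.85.
Area = ½·|LM|·|KL|·sin L ≈ 11370.
The altitude from L has length 2·area/|MK| ≈ 201.51.

201.513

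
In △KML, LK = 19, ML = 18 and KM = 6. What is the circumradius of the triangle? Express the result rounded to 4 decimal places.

By the law of cosines, cos K = (LK² + KM² − ML²) / (2·LK·KM) ≈ 0.32018, so ∠K ≈ 1.2449 rad.
Circumradius = ML/(2 sin K) ≈ 9.5001.

9.5001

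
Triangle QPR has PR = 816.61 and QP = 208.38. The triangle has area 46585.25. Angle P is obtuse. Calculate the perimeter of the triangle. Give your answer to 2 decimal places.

2022.52

From area = ½·QP·PR·sin P, we get sin P = 2·area/(QP·PR) ≈ 0.54753.
Taking the obtuse solution, ∠P ≈ 146.80°.
Law of cosines then gives RQ ≈ 997.53.
Perimeter = 816.61 + 997.53 + 208.38 = 2022.5.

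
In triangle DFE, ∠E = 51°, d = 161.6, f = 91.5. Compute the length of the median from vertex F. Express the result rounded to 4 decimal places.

137.4854

By the law of cosines, e² = d² + f² − 2·d·f·cos E = 15876, so e ≈ 126.
Median from F: ½√(2·e² + 2·d² − f²) ≈ 137.49.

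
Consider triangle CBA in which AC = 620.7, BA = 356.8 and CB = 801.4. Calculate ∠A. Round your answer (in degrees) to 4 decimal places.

By the law of cosines, cos A = (BA² + AC² − CB²) / (2·BA·AC) ≈ -0.29275, so ∠A ≈ 107.02°.

∠A ≈ 107.0225°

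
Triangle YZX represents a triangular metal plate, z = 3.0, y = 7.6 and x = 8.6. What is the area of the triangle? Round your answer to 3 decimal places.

11.257

Semiperimeter s = (7.6 + 3 + 8.6)/2 = 9.6.
Heron's formula: area = √(9.6·2·6.6·1) ≈ 11.257.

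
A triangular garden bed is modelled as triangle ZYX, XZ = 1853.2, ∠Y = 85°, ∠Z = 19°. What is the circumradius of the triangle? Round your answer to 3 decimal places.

R ≈ 930.139

The third angle is ∠X = 180° − ∠Z − ∠Y = 76.00°.
Law of sines: YX = XZ·sin Z/sin Y ≈ 605.65.
Law of sines: ZY = XZ·sin X/sin Y ≈ 1805.
Circumradius = XZ/(2 sin Y) ≈ 930.14.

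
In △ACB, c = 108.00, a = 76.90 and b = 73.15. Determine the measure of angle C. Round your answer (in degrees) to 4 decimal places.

By the law of cosines, cos C = (b² + a² − c²) / (2·b·a) ≈ -0.03551, so ∠C ≈ 92.03°.

92.0348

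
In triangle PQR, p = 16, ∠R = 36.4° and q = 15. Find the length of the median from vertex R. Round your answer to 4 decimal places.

m_R ≈ 14.7254

By the law of cosines, r² = p² + q² − 2·p·q·cos R = 94.651, so r ≈ 9.7289.
Median from R: ½√(2·p² + 2·q² − r²) ≈ 14.725.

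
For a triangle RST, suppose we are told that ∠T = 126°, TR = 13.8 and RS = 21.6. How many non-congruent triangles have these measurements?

1

TR·sin T = 13.8·sin(126°) ≈ 11.16.
Since ∠T is not acute, a triangle exists only if RS > TR; here RS > TR, so there is exactly one triangle.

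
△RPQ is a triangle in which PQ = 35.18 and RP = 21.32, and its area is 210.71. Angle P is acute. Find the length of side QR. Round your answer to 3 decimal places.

21.243

From area = ½·RP·PQ·sin P, we get sin P = 2·area/(RP·PQ) ≈ 0.56187.
Taking the acute solution, ∠P ≈ 34.18°.
Law of cosines then gives QR ≈ 21.243.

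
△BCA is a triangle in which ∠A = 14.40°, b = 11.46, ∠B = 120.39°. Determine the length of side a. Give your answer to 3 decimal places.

3.304

The third angle is ∠C = 180° − ∠A − ∠B = 45.21°.
Law of sines: a = b·sin A/sin B ≈ 3.3039.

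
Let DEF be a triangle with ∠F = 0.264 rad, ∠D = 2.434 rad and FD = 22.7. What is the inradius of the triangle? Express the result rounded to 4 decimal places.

The third angle is ∠E = π − ∠F − ∠D = 0.444 rad.
Law of sines: EF = FD·sin D/sin E ≈ 34.379.
Law of sines: DE = FD·sin F/sin E ≈ 13.802.
Area = ½·FD·EF·sin F ≈ 101.82.
Semiperimeter s = (34.379+22.7+13.802)/2 = 35.44.
Inradius = area/s = 101.82/35.44 ≈ 2.873.

2.8730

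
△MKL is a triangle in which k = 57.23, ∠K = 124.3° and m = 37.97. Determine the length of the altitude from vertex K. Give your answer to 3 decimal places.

Law of sines: sin M = m·sin K/k ≈ 0.54809.
Since k ≥ m, only the acute value applies: ∠M ≈ 33.24°.
Then ∠L = 180° − ∠K − ∠M ≈ 22.46°.
Law of sines gives l = k·sin L/sin K ≈ 26.471.
Area = ½·k·m·sin L ≈ 415.16.
The altitude from K has length 2·area/k ≈ 14.509.

14.509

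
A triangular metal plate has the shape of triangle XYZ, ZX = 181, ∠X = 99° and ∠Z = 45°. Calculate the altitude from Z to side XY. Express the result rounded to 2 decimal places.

h_Z ≈ 178.77

The third angle is ∠Y = 180° − ∠Z − ∠X = 36.00°.
Law of sines: YZ = ZX·sin X/sin Y ≈ 304.14.
Law of sines: XY = ZX·sin Z/sin Y ≈ 217.74.
Area = ½·ZX·YZ·sin Z ≈ 19463.
The altitude from Z has length 2·area/XY ≈ 178.77.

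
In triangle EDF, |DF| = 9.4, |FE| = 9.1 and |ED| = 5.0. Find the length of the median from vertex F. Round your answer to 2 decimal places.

8.91

Median from F: ½√(2·|DF|² + 2·|FE|² − |ED|²) ≈ 8.907.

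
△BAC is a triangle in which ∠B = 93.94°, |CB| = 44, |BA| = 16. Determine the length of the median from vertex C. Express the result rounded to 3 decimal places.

45.259

By the law of cosines, |AC|² = |CB|² + |BA|² − 2·|CB|·|BA|·cos B = 2288.7, so |AC| ≈ 47.841.
Median from C: ½√(2·|AC|² + 2·|CB|² − |BA|²) ≈ 45.259.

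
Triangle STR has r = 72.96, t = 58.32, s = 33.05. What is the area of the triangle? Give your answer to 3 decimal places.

Semiperimeter p = (33.05 + 58.32 + 72.96)/2 = 82.165.
Heron's formula: area = √(82.165·49.115·23.845·9.205) ≈ 941.15.

941.155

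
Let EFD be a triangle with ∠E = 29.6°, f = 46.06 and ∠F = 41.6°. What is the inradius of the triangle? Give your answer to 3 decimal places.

10.234

The third angle is ∠D = 180° − ∠E − ∠F = 108.80°.
Law of sines: e = f·sin E/sin F ≈ 34.267.
Law of sines: d = f·sin D/sin F ≈ 65.674.
Area = ½·f·e·sin D ≈ 747.07.
Semiperimeter s = (34.267+46.06+65.674)/2 = 73.001.
Inradius = area/s = 747.07/73.001 ≈ 10.234.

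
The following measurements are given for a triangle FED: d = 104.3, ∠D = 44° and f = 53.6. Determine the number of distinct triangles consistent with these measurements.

1

f·sin D = 53.6·sin(44°) ≈ 37.23.
Since d ≥ f, exactly one triangle exists.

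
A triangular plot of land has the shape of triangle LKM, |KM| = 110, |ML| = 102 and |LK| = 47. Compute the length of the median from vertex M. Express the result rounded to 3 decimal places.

m_M ≈ 103.440

Median from M: ½√(2·|KM|² + 2·|ML|² − |LK|²) ≈ 103.44.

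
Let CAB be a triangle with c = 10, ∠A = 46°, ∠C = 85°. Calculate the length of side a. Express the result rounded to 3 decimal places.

7.221

The third angle is ∠B = 180° − ∠C − ∠A = 49.00°.
Law of sines: a = c·sin A/sin C ≈ 7.2209.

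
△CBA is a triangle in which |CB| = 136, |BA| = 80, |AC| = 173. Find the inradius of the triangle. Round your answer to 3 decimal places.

r ≈ 27.211

Semiperimeter s = (80 + 173 + 136)/2 = 194.5.
Heron's formula: area = √(194.5·114.5·21.5·58.5) ≈ 5292.5.
Inradius = area/s = 5292.5/194.5 ≈ 27.211.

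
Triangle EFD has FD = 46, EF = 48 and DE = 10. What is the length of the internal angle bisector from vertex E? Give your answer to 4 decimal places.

13.3444

By the law of cosines, cos E = (DE² + EF² − FD²) / (2·DE·EF) ≈ 0.30000, so ∠E ≈ 72.54°.
The bisector from E has length 2·DE·EF·cos(∠E/2)/(DE+EF) ≈ 13.344.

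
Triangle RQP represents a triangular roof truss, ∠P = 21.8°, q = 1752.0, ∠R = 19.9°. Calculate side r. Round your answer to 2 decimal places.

896.45

The third angle is ∠Q = 180° − ∠P − ∠R = 138.30°.
Law of sines: r = q·sin R/sin Q ≈ 896.45.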